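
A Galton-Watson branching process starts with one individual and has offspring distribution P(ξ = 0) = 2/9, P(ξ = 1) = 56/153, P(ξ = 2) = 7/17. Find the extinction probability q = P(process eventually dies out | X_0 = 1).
q = 34/63

The pgf is f(s) = 2/9 + 56/153·s + 7/17·s². The extinction probability q is the smallest fixed point of f in [0, 1]. Setting s = f(s):
  7/17·s² + (56/153 − 1)·s + 2/9 = 0
  7/17·s² − (2/9 + 7/17)·s + 2/9 = 0
which factors as (s − 1)·(7/17·s − 2/9) = 0, giving roots s = 1 and s = (2/9)/(7/17) = 34/63.
Mean offspring μ = 56/153 + 2·7/17 = 182/153 > 1 (supercritical), so q < 1. The extinction probability is the smaller root: q = (2/9)/(7/17) = 34/63.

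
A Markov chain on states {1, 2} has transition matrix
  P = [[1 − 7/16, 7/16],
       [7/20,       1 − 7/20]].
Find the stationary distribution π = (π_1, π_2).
π_1 = 4/9, π_2 = 5/9

Solve πP = π with π_1 + π_2 = 1. From πP = π: π_1 · (1 − 7/16) + π_2 · 7/20 = π_1 ⇒ π_2 · 7/20 = π_1 · 7/16 ⇒ π_2/π_1 = (7/16)/(7/20) = 5/4. Together with π_1 + π_2 = 1:
  π_1 = (7/20)/(7/16 + 7/20) = (7/20)/(63/80) = 4/9,
  π_2 = (7/16)/(7/16 + 7/20) = (7/16)/(63/80) = 5/9.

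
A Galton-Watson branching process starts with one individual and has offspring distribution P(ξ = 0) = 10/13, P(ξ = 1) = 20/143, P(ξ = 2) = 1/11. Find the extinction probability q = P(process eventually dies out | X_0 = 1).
q = 1

Mean offspring μ = 0·10/13 + 1·20/143 + 2·1/11 = 46/143 ≤ 1. For μ ≤ 1 with offspring not concentrated at 1, the Galton-Watson process goes extinct almost surely, so q = 1.
(Algebraic check: The pgf is f(s) = 10/13 + 20/143·s + 1/11·s². The extinction probability q is the smallest fixed point of f in [0, 1]. Setting s = f(s):
  1/11·s² + (20/143 − 1)·s + 10/13 = 0
  1/11·s² − (10/13 + 1/11)·s + 10/13 = 0
which factors as (s − 1)·(1/11·s − 10/13) = 0, giving roots s = 1 and s = (10/13)/(1/11) = 110/13. Since 110/13 ≥ 1, the smallest root in [0, 1] is s = 1.)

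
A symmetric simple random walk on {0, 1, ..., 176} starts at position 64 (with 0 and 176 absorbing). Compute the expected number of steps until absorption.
E[τ | X_0 = 64] = 7168

Let v_k = E[τ | X_0 = k]. Boundary: v_0 = v_176 = 0. Recurrence: v_k = 1 + (v_{k-1} + v_{k+1})/2 for 1 ≤ k ≤ 175. The particular solution to v_k − (v_{k-1} + v_{k+1})/2 = 1 is v_k = −k^2. Adding homogeneous solution A + B k and matching boundaries gives v_k = k (176 − k). Substituting k = 64: v_64 = 64 · 112 = 7168.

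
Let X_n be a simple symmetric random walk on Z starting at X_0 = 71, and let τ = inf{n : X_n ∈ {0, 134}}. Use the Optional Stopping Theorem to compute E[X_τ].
E[X_τ] = 71

X_n is a martingale and τ is a bounded-mean stopping time (indeed τ is finite a.s. with bounded expectation since the walk is in a bounded region). By the OST, E[X_τ] = E[X_0] = 71. Equivalently: E[X_τ] = 134 · P(hit 134 first) + 0 · P(hit 0 first) = 134 · (71/134) = 71.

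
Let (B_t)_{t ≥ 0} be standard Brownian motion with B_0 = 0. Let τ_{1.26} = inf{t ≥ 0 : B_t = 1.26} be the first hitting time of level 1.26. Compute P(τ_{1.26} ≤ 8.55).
P(τ_{1.26} ≤ 8.55) = 2(1 − Φ(1.26/√8.55)) = 2(1 − Φ(0.4309)) ≈ 0.6665

By the reflection principle for standard BM, P(τ_b ≤ t) = 2 · P(B_t ≥ b). Since B_t ~ N(0, t), P(B_t ≥ 1.26) = 1 − Φ(1.26/√t) = 1 − Φ(1.26/√8.55) = 1 − Φ(0.4309) ≈ 0.33327. Doubling: P(τ_{1.26} ≤ 8.55) ≈ 2 · 0.33327 = 0.66654 ≈ 0.6665.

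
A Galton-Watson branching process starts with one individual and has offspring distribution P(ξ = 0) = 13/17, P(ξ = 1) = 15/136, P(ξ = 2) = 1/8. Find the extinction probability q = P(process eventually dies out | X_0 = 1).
q = 1

Mean offspring μ = 0·13/17 + 1·15/136 + 2·1/8 = 49/136 ≤ 1. For μ ≤ 1 with offspring not concentrated at 1, the Galton-Watson process goes extinct almost surely, so q = 1.
(Algebraic check: The pgf is f(s) = 13/17 + 15/136·s + 1/8·s². The extinction probability q is the smallest fixed point of f in [0, 1]. Setting s = f(s):
  1/8·s² + (15/136 − 1)·s + 13/17 = 0
  1/8·s² − (13/17 + 1/8)·s + 13/17 = 0
which factors as (s − 1)·(1/8·s − 13/17) = 0, giving roots s = 1 and s = (13/17)/(1/8) = 104/17. Since 104/17 ≥ 1, the smallest root in [0, 1] is s = 1.)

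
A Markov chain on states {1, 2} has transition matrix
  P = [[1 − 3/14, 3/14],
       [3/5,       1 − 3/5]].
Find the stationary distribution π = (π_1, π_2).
π_1 = 14/19, π_2 = 5/19

Solve πP = π with π_1 + π_2 = 1. From πP = π: π_1 · (1 − 3/14) + π_2 · 3/5 = π_1 ⇒ π_2 · 3/5 = π_1 · 3/14 ⇒ π_2/π_1 = (3/14)/(3/5) = 5/14. Together with π_1 + π_2 = 1:
  π_1 = (3/5)/(3/14 + 3/5) = (3/5)/(57/70) = 14/19,
  π_2 = (3/14)/(3/14 + 3/5) = (3/14)/(57/70) = 5/19.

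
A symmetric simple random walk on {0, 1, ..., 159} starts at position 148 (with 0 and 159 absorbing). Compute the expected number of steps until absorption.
E[τ | X_0 = 148] = 1628

Let v_k = E[τ | X_0 = k]. Boundary: v_0 = v_159 = 0. Recurrence: v_k = 1 + (v_{k-1} + v_{k+1})/2 for 1 ≤ k ≤ 158. The particular solution to v_k − (v_{k-1} + v_{k+1})/2 = 1 is v_k = −k^2. Adding homogeneous solution A + B k and matching boundaries gives v_k = k (159 − k). Substituting k = 148: v_148 = 148 · 11 = 1628.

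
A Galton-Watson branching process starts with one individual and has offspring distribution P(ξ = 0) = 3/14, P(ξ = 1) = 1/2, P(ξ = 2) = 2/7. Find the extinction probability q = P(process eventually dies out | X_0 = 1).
q = 3/4

The pgf is f(s) = 3/14 + 1/2·s + 2/7·s². The extinction probability q is the smallest fixed point of f in [0, 1]. Setting s = f(s):
  2/7·s² + (1/2 − 1)·s + 3/14 = 0
  2/7·s² − (3/14 + 2/7)·s + 3/14 = 0
which factors as (s − 1)·(2/7·s − 3/14) = 0, giving roots s = 1 and s = (3/14)/(2/7) = 3/4.
Mean offspring μ = 1/2 + 2·2/7 = 15/14 > 1 (supercritical), so q < 1. The extinction probability is the smaller root: q = (3/14)/(2/7) = 3/4.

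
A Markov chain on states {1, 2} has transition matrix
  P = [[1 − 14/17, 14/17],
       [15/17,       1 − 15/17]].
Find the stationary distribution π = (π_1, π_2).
π_1 = 15/29, π_2 = 14/29

Solve πP = π with π_1 + π_2 = 1. From πP = π: π_1 · (1 − 14/17) + π_2 · 15/17 = π_1 ⇒ π_2 · 15/17 = π_1 · 14/17 ⇒ π_2/π_1 = (14/17)/(15/17) = 14/15. Together with π_1 + π_2 = 1:
  π_1 = (15/17)/(14/17 + 15/17) = (15/17)/(29/17) = 15/29,
  π_2 = (14/17)/(14/17 + 15/17) = (14/17)/(29/17) = 14/29.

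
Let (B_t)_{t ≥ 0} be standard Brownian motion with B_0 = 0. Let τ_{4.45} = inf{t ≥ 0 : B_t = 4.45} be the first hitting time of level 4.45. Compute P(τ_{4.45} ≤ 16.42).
P(τ_{4.45} ≤ 16.42) = 2(1 − Φ(4.45/√16.42)) = 2(1 − Φ(1.0982)) ≈ 0.2721

By the reflection principle for standard BM, P(τ_b ≤ t) = 2 · P(B_t ≥ b). Since B_t ~ N(0, t), P(B_t ≥ 4.45) = 1 − Φ(4.45/√t) = 1 − Φ(4.45/√16.42) = 1 − Φ(1.0982) ≈ 0.13606. Doubling: P(τ_{4.45} ≤ 16.42) ≈ 2 · 0.13606 = 0.27212 ≈ 0.2721.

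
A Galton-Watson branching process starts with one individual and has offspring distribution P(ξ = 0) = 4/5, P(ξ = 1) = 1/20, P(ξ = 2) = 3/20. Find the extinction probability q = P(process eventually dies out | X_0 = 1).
q = 1

Mean offspring μ = 0·4/5 + 1·1/20 + 2·3/20 = 7/20 ≤ 1. For μ ≤ 1 with offspring not concentrated at 1, the Galton-Watson process goes extinct almost surely, so q = 1.
(Algebraic check: The pgf is f(s) = 4/5 + 1/20·s + 3/20·s². The extinction probability q is the smallest fixed point of f in [0, 1]. Setting s = f(s):
  3/20·s² + (1/20 − 1)·s + 4/5 = 0
  3/20·s² − (4/5 + 3/20)·s + 4/5 = 0
which factors as (s − 1)·(3/20·s − 4/5) = 0, giving roots s = 1 and s = (4/5)/(3/20) = 16/3. Since 16/3 ≥ 1, the smallest root in [0, 1] is s = 1.)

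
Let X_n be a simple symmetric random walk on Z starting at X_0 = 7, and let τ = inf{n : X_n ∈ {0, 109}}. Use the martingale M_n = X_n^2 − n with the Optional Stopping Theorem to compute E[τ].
E[τ] = 714

M_n = X_n^2 − n is a martingale (since E[X_{n+1}^2 | F_n] = X_n^2 + 1). By OST (τ has finite mean in a bounded region), E[M_τ] = E[M_0] = X_0^2 − 0 = 7^2 = 49. Also E[M_τ] = E[X_τ^2] − E[τ]. The walk exits at 0 or 109, with P(hit 109 first) = 7/109, so E[X_τ^2] = 109^2 · 7/109 + 0 = 763. Thus E[τ] = E[X_τ^2] − E[M_τ] = 763 − 49 = 714 = 7(109 − 7) = 714.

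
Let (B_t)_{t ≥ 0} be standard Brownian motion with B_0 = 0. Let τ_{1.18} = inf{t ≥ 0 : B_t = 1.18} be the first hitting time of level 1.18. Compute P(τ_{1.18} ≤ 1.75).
P(τ_{1.18} ≤ 1.75) = 2(1 − Φ(1.18/√1.75)) = 2(1 − Φ(0.8920)) ≈ 0.3724

By the reflection principle for standard BM, P(τ_b ≤ t) = 2 · P(B_t ≥ b). Since B_t ~ N(0, t), P(B_t ≥ 1.18) = 1 − Φ(1.18/√t) = 1 − Φ(1.18/√1.75) = 1 − Φ(0.8920) ≈ 0.18620. Doubling: P(τ_{1.18} ≤ 1.75) ≈ 2 · 0.18620 = 0.37240 ≈ 0.3724.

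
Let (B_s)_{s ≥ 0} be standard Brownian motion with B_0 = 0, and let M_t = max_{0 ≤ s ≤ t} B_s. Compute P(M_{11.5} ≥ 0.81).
P(M_{11.5} ≥ 0.81) = 2·P(B_{11.5} ≥ 0.81) = 2(1 − Φ(0.81/√11.5)) ≈ 0.8112

By the reflection principle for Brownian motion, P(M_t ≥ a) = 2 · P(B_t ≥ a) for a ≥ 0. Since B_t ~ N(0, t), P(B_t ≥ 0.81) = 1 − Φ(0.81/√t) = 1 − Φ(0.81/√11.5) = 1 − Φ(0.2389). So
  P(M_{11.5} ≥ 0.81) = 2(1 − Φ(0.2389)) ≈ 0.8112.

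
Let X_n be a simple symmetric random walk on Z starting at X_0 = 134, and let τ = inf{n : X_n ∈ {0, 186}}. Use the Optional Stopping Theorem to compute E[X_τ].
E[X_τ] = 134

X_n is a martingale and τ is a bounded-mean stopping time (indeed τ is finite a.s. with bounded expectation since the walk is in a bounded region). By the OST, E[X_τ] = E[X_0] = 134. Equivalently: E[X_τ] = 186 · P(hit 186 first) + 0 · P(hit 0 first) = 186 · (134/186) = 134.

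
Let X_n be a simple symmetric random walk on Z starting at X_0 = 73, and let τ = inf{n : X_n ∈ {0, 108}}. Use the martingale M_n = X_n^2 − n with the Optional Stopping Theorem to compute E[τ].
E[τ] = 2555

M_n = X_n^2 − n is a martingale (since E[X_{n+1}^2 | F_n] = X_n^2 + 1). By OST (τ has finite mean in a bounded region), E[M_τ] = E[M_0] = X_0^2 − 0 = 73^2 = 5329. Also E[M_τ] = E[X_τ^2] − E[τ]. The walk exits at 0 or 108, with P(hit 108 first) = 73/108, so E[X_τ^2] = 108^2 · 73/108 + 0 = 7884. Thus E[τ] = E[X_τ^2] − E[M_τ] = 7884 − 5329 = 2555 = 73(108 − 73) = 2555.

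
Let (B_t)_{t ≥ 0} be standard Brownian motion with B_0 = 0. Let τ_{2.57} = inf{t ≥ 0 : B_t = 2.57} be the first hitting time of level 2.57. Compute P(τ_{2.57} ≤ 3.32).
P(τ_{2.57} ≤ 3.32) = 2(1 − Φ(2.57/√3.32)) = 2(1 − Φ(1.4105)) ≈ 0.1584

By the reflection principle for standard BM, P(τ_b ≤ t) = 2 · P(B_t ≥ b). Since B_t ~ N(0, t), P(B_t ≥ 2.57) = 1 − Φ(2.57/√t) = 1 − Φ(2.57/√3.32) = 1 − Φ(1.4105) ≈ 0.07920. Doubling: P(τ_{2.57} ≤ 3.32) ≈ 2 · 0.07920 = 0.15840 ≈ 0.1584.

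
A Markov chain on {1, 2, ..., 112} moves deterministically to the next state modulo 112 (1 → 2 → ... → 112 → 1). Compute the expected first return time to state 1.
E[T_1 | X_0 = 1] = 112

The chain cycles deterministically, so starting at state 1 it returns in exactly 112 steps. Equivalently, the stationary distribution is uniform π_j = 1/112 for every state j, so by Kac's formula E[T_1] = 1/π_1 = 112.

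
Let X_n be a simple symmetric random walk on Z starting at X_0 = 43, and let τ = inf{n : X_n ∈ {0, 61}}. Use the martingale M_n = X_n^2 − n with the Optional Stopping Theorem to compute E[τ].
E[τ] = 774

M_n = X_n^2 − n is a martingale (since E[X_{n+1}^2 | F_n] = X_n^2 + 1). By OST (τ has finite mean in a bounded region), E[M_τ] = E[M_0] = X_0^2 − 0 = 43^2 = 1849. Also E[M_τ] = E[X_τ^2] − E[τ]. The walk exits at 0 or 61, with P(hit 61 first) = 43/61, so E[X_τ^2] = 61^2 · 43/61 + 0 = 2623. Thus E[τ] = E[X_τ^2] − E[M_τ] = 2623 − 1849 = 774 = 43(61 − 43) = 774.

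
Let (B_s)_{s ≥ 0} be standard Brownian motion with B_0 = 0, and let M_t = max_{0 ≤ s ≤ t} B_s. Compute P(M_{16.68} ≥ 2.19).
P(M_{16.68} ≥ 2.19) = 2·P(B_{16.68} ≥ 2.19) = 2(1 − Φ(2.19/√16.68)) ≈ 0.5918

By the reflection principle for Brownian motion, P(M_t ≥ a) = 2 · P(B_t ≥ a) for a ≥ 0. Since B_t ~ N(0, t), P(B_t ≥ 2.19) = 1 − Φ(2.19/√t) = 1 − Φ(2.19/√16.68) = 1 − Φ(0.5362). So
  P(M_{16.68} ≥ 2.19) = 2(1 − Φ(0.5362)) ≈ 0.5918.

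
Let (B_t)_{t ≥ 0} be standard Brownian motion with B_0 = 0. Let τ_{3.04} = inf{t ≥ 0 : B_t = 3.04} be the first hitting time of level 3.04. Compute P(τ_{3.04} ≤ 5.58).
P(τ_{3.04} ≤ 5.58) = 2(1 − Φ(3.04/√5.58)) = 2(1 − Φ(1.2869)) ≈ 0.1981

By the reflection principle for standard BM, P(τ_b ≤ t) = 2 · P(B_t ≥ b). Since B_t ~ N(0, t), P(B_t ≥ 3.04) = 1 − Φ(3.04/√t) = 1 − Φ(3.04/√5.58) = 1 − Φ(1.2869) ≈ 0.09906. Doubling: P(τ_{3.04} ≤ 5.58) ≈ 2 · 0.09906 = 0.19812 ≈ 0.1981.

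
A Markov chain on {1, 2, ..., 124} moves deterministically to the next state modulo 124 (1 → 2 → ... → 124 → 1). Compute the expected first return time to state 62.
E[T_62 | X_0 = 62] = 124

The chain cycles deterministically, so starting at state 62 it returns in exactly 124 steps. Equivalently, the stationary distribution is uniform π_j = 1/124 for every state j, so by Kac's formula E[T_62] = 1/π_62 = 124.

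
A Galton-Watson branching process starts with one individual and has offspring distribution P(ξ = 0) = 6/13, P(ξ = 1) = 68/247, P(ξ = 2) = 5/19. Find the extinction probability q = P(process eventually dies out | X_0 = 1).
q = 1

Mean offspring μ = 0·6/13 + 1·68/247 + 2·5/19 = 198/247 ≤ 1. For μ ≤ 1 with offspring not concentrated at 1, the Galton-Watson process goes extinct almost surely, so q = 1.
(Algebraic check: The pgf is f(s) = 6/13 + 68/247·s + 5/19·s². The extinction probability q is the smallest fixed point of f in [0, 1]. Setting s = f(s):
  5/19·s² + (68/247 − 1)·s + 6/13 = 0
  5/19·s² − (6/13 + 5/19)·s + 6/13 = 0
which factors as (s − 1)·(5/19·s − 6/13) = 0, giving roots s = 1 and s = (6/13)/(5/19) = 114/65. Since 114/65 ≥ 1, the smallest root in [0, 1] is s = 1.)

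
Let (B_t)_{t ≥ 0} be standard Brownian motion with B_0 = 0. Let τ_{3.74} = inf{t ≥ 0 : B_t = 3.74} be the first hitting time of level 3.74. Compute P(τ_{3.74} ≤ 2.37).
P(τ_{3.74} ≤ 2.37) = 2(1 − Φ(3.74/√2.37)) = 2(1 − Φ(2.4294)) ≈ 0.0151

By the reflection principle for standard BM, P(τ_b ≤ t) = 2 · P(B_t ≥ b). Since B_t ~ N(0, t), P(B_t ≥ 3.74) = 1 − Φ(3.74/√t) = 1 − Φ(3.74/√2.37) = 1 − Φ(2.4294) ≈ 0.00756. Doubling: P(τ_{3.74} ≤ 2.37) ≈ 2 · 0.00756 = 0.01512 ≈ 0.0151.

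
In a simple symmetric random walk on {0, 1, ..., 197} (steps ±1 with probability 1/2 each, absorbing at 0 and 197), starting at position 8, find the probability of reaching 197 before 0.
P(hit 197 before 0) = 8/197

Let u_k = P(hit 197 before 0 | start at k). Then u_0 = 0, u_197 = 1, and u_k = u_{k-1}/2 + u_{k+1}/2 for 1 ≤ k ≤ 196. This harmonic recurrence is solved by u_k = k/197, giving u_8 = 8/197.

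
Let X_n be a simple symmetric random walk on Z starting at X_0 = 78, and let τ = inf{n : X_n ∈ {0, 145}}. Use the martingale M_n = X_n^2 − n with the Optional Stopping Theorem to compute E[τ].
E[τ] = 5226

M_n = X_n^2 − n is a martingale (since E[X_{n+1}^2 | F_n] = X_n^2 + 1). By OST (τ has finite mean in a bounded region), E[M_τ] = E[M_0] = X_0^2 − 0 = 78^2 = 6084. Also E[M_τ] = E[X_τ^2] − E[τ]. The walk exits at 0 or 145, with P(hit 145 first) = 78/145, so E[X_τ^2] = 145^2 · 78/145 + 0 = 11310. Thus E[τ] = E[X_τ^2] − E[M_τ] = 11310 − 6084 = 5226 = 78(145 − 78) = 5226.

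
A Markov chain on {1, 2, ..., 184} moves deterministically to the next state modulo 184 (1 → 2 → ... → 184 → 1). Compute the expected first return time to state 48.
E[T_48 | X_0 = 48] = 184

The chain cycles deterministically, so starting at state 48 it returns in exactly 184 steps. Equivalently, the stationary distribution is uniform π_j = 1/184 for every state j, so by Kac's formula E[T_48] = 1/π_48 = 184.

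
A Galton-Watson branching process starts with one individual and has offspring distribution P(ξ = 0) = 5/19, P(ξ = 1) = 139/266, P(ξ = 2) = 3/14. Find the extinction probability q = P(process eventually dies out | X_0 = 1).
q = 1

Mean offspring μ = 0·5/19 + 1·139/266 + 2·3/14 = 253/266 ≤ 1. For μ ≤ 1 with offspring not concentrated at 1, the Galton-Watson process goes extinct almost surely, so q = 1.
(Algebraic check: The pgf is f(s) = 5/19 + 139/266·s + 3/14·s². The extinction probability q is the smallest fixed point of f in [0, 1]. Setting s = f(s):
  3/14·s² + (139/266 − 1)·s + 5/19 = 0
  3/14·s² − (5/19 + 3/14)·s + 5/19 = 0
which factors as (s − 1)·(3/14·s − 5/19) = 0, giving roots s = 1 and s = (5/19)/(3/14) = 70/57. Since 70/57 ≥ 1, the smallest root in [0, 1] is s = 1.)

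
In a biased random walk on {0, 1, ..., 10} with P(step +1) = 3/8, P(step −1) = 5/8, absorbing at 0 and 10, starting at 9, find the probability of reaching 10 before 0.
P(hit 10 before 0) = (1 − (5/3)^9) / (1 − (5/3)^10) = 2900163/4853288

Let u_k denote P(reach 10 before 0 | start at k). Boundary: u_0 = 0, u_10 = 1. Recurrence: u_k = 3/8·u_{k+1} + 5/8·u_{k-1} for 1 ≤ k ≤ 9. Try u_k = A + B·r^k with r = q/p = (5/8)/(3/8) = 5/3. Substitution satisfies the recurrence; boundary conditions give:
  u_k = (1 − r^k) / (1 − r^N) = (1 − (5/3)^9) / (1 − (5/3)^10) = 2900163/4853288.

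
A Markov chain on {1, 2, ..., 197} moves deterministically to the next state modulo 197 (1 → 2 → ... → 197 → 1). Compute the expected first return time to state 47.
E[T_47 | X_0 = 47] = 197

The chain cycles deterministically, so starting at state 47 it returns in exactly 197 steps. Equivalently, the stationary distribution is uniform π_j = 1/197 for every state j, so by Kac's formula E[T_47] = 1/π_47 = 197.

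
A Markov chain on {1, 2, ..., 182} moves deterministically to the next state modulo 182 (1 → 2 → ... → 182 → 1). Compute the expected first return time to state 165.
E[T_165 | X_0 = 165] = 182

The chain cycles deterministically, so starting at state 165 it returns in exactly 182 steps. Equivalently, the stationary distribution is uniform π_j = 1/182 for every state j, so by Kac's formula E[T_165] = 1/π_165 = 182.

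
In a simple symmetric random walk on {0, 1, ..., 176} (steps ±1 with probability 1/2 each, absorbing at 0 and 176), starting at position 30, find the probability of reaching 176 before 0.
P(hit 176 before 0) = 30/176 = 15/88

Let u_k = P(hit 176 before 0 | start at k). Then u_0 = 0, u_176 = 1, and u_k = u_{k-1}/2 + u_{k+1}/2 for 1 ≤ k ≤ 175. This harmonic recurrence is solved by u_k = k/176, giving u_30 = 30/176 = 15/88.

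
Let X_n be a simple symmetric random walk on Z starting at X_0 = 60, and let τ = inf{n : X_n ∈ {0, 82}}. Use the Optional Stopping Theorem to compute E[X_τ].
E[X_τ] = 60

X_n is a martingale and τ is a bounded-mean stopping time (indeed τ is finite a.s. with bounded expectation since the walk is in a bounded region). By the OST, E[X_τ] = E[X_0] = 60. Equivalently: E[X_τ] = 82 · P(hit 82 first) + 0 · P(hit 0 first) = 82 · (60/82) = 60.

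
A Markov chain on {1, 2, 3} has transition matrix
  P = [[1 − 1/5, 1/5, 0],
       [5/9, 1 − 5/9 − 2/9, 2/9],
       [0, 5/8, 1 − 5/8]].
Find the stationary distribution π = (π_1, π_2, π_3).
π = (125/186, 15/62, 8/93)

This is a birth-death chain on three states, which satisfies detailed balance: π_1 · P_{12} = π_2 · P_{21} and π_2 · P_{23} = π_3 · P_{32}.
From π_1 · 1/5 = π_2 · 5/9: π_2/π_1 = (1/5)/(5/9) = 9/25.
From π_2 · 2/9 = π_3 · 5/8: π_3/π_2 = (2/9)/(5/8) = 16/45.
Take π_1 proportional to 1; then unnormalized π = (1, 9/25, 16/125). Normalize by dividing by the sum 186/125:
  π = (125/186, 15/62, 8/93).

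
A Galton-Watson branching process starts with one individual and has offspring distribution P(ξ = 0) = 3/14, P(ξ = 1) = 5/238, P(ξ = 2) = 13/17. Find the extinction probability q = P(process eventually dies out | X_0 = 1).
q = 51/182

The pgf is f(s) = 3/14 + 5/238·s + 13/17·s². The extinction probability q is the smallest fixed point of f in [0, 1]. Setting s = f(s):
  13/17·s² + (5/238 − 1)·s + 3/14 = 0
  13/17·s² − (3/14 + 13/17)·s + 3/14 = 0
which factors as (s − 1)·(13/17·s − 3/14) = 0, giving roots s = 1 and s = (3/14)/(13/17) = 51/182.
Mean offspring μ = 5/238 + 2·13/17 = 369/238 > 1 (supercritical), so q < 1. The extinction probability is the smaller root: q = (3/14)/(13/17) = 51/182.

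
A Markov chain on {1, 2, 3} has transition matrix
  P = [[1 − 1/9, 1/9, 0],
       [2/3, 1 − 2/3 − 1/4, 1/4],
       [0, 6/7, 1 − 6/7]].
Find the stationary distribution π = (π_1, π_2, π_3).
π = (144/175, 24/175, 1/25)

This is a birth-death chain on three states, which satisfies detailed balance: π_1 · P_{12} = π_2 · P_{21} and π_2 · P_{23} = π_3 · P_{32}.
From π_1 · 1/9 = π_2 · 2/3: π_2/π_1 = (1/9)/(2/3) = 1/6.
From π_2 · 1/4 = π_3 · 6/7: π_3/π_2 = (1/4)/(6/7) = 7/24.
Take π_1 proportional to 1; then unnormalized π = (1, 1/6, 7/144). Normalize by dividing by the sum 175/144:
  π = (144/175, 24/175, 1/25).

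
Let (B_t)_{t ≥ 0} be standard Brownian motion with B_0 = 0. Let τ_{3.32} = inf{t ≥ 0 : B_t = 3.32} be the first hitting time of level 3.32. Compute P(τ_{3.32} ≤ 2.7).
P(τ_{3.32} ≤ 2.7) = 2(1 − Φ(3.32/√2.7)) = 2(1 − Φ(2.0205)) ≈ 0.0433

By the reflection principle for standard BM, P(τ_b ≤ t) = 2 · P(B_t ≥ b). Since B_t ~ N(0, t), P(B_t ≥ 3.32) = 1 − Φ(3.32/√t) = 1 − Φ(3.32/√2.7) = 1 − Φ(2.0205) ≈ 0.02167. Doubling: P(τ_{3.32} ≤ 2.7) ≈ 2 · 0.02167 = 0.04334 ≈ 0.0433.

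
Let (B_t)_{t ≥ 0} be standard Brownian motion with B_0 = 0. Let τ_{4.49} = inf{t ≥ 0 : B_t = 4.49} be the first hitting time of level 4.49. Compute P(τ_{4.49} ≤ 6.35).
P(τ_{4.49} ≤ 6.35) = 2(1 − Φ(4.49/√6.35)) = 2(1 − Φ(1.7818)) ≈ 0.0748

By the reflection principle for standard BM, P(τ_b ≤ t) = 2 · P(B_t ≥ b). Since B_t ~ N(0, t), P(B_t ≥ 4.49) = 1 − Φ(4.49/√t) = 1 − Φ(4.49/√6.35) = 1 − Φ(1.7818) ≈ 0.03739. Doubling: P(τ_{4.49} ≤ 6.35) ≈ 2 · 0.03739 = 0.07478 ≈ 0.0748.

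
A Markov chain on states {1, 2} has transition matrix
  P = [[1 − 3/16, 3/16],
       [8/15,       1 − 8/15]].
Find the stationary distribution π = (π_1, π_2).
π_1 = 128/173, π_2 = 45/173

Solve πP = π with π_1 + π_2 = 1. From πP = π: π_1 · (1 − 3/16) + π_2 · 8/15 = π_1 ⇒ π_2 · 8/15 = π_1 · 3/16 ⇒ π_2/π_1 = (3/16)/(8/15) = 45/128. Together with π_1 + π_2 = 1:
  π_1 = (8/15)/(3/16 + 8/15) = (8/15)/(173/240) = 128/173,
  π_2 = (3/16)/(3/16 + 8/15) = (3/16)/(173/240) = 45/173.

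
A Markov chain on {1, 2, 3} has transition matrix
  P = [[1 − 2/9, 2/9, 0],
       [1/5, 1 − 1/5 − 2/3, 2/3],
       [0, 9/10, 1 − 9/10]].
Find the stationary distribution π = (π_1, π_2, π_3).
π = (243/713, 270/713, 200/713)

This is a birth-death chain on three states, which satisfies detailed balance: π_1 · P_{12} = π_2 · P_{21} and π_2 · P_{23} = π_3 · P_{32}.
From π_1 · 2/9 = π_2 · 1/5: π_2/π_1 = (2/9)/(1/5) = 10/9.
From π_2 · 2/3 = π_3 · 9/10: π_3/π_2 = (2/3)/(9/10) = 20/27.
Take π_1 proportional to 1; then unnormalized π = (1, 10/9, 200/243). Normalize by dividing by the sum 713/243:
  π = (243/713, 270/713, 200/713).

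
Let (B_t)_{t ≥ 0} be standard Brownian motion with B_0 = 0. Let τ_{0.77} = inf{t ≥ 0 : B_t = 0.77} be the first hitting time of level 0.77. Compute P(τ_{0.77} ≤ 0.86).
P(τ_{0.77} ≤ 0.86) = 2(1 − Φ(0.77/√0.86)) = 2(1 − Φ(0.8303)) ≈ 0.4064

By the reflection principle for standard BM, P(τ_b ≤ t) = 2 · P(B_t ≥ b). Since B_t ~ N(0, t), P(B_t ≥ 0.77) = 1 − Φ(0.77/√t) = 1 − Φ(0.77/√0.86) = 1 − Φ(0.8303) ≈ 0.20318. Doubling: P(τ_{0.77} ≤ 0.86) ≈ 2 · 0.20318 = 0.40636 ≈ 0.4064.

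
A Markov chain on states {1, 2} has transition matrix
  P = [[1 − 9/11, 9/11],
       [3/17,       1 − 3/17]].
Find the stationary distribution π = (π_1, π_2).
π_1 = 11/62, π_2 = 51/62

Solve πP = π with π_1 + π_2 = 1. From πP = π: π_1 · (1 − 9/11) + π_2 · 3/17 = π_1 ⇒ π_2 · 3/17 = π_1 · 9/11 ⇒ π_2/π_1 = (9/11)/(3/17) = 51/11. Together with π_1 + π_2 = 1:
  π_1 = (3/17)/(9/11 + 3/17) = (3/17)/(186/187) = 11/62,
  π_2 = (9/11)/(9/11 + 3/17) = (9/11)/(186/187) = 51/62.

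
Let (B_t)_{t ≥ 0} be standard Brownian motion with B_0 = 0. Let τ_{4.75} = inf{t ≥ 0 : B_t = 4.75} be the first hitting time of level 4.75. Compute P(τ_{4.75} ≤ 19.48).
P(τ_{4.75} ≤ 19.48) = 2(1 − Φ(4.75/√19.48)) = 2(1 − Φ(1.0762)) ≈ 0.2818

By the reflection principle for standard BM, P(τ_b ≤ t) = 2 · P(B_t ≥ b). Since B_t ~ N(0, t), P(B_t ≥ 4.75) = 1 − Φ(4.75/√t) = 1 − Φ(4.75/√19.48) = 1 − Φ(1.0762) ≈ 0.14092. Doubling: P(τ_{4.75} ≤ 19.48) ≈ 2 · 0.14092 = 0.28184 ≈ 0.2818.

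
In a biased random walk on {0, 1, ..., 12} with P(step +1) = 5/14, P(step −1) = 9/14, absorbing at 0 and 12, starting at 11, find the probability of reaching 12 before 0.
P(hit 12 before 0) = (1 − (9/5)^11) / (1 − (9/5)^12) = 39165289355/70546348964

Let u_k denote P(reach 12 before 0 | start at k). Boundary: u_0 = 0, u_12 = 1. Recurrence: u_k = 5/14·u_{k+1} + 9/14·u_{k-1} for 1 ≤ k ≤ 11. Try u_k = A + B·r^k with r = q/p = (9/14)/(5/14) = 9/5. Substitution satisfies the recurrence; boundary conditions give:
  u_k = (1 − r^k) / (1 − r^N) = (1 − (9/5)^11) / (1 − (9/5)^12) = 39165289355/70546348964.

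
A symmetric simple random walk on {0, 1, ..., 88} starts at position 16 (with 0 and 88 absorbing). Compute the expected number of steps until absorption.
E[τ | X_0 = 16] = 1152

Let v_k = E[τ | X_0 = k]. Boundary: v_0 = v_88 = 0. Recurrence: v_k = 1 + (v_{k-1} + v_{k+1})/2 for 1 ≤ k ≤ 87. The particular solution to v_k − (v_{k-1} + v_{k+1})/2 = 1 is v_k = −k^2. Adding homogeneous solution A + B k and matching boundaries gives v_k = k (88 − k). Substituting k = 16: v_16 = 16 · 72 = 1152.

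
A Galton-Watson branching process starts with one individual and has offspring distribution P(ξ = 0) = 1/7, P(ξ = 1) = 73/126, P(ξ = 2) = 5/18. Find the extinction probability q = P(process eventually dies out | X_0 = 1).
q = 18/35

The pgf is f(s) = 1/7 + 73/126·s + 5/18·s². The extinction probability q is the smallest fixed point of f in [0, 1]. Setting s = f(s):
  5/18·s² + (73/126 − 1)·s + 1/7 = 0
  5/18·s² − (1/7 + 5/18)·s + 1/7 = 0
which factors as (s − 1)·(5/18·s − 1/7) = 0, giving roots s = 1 and s = (1/7)/(5/18) = 18/35.
Mean offspring μ = 73/126 + 2·5/18 = 143/126 > 1 (supercritical), so q < 1. The extinction probability is the smaller root: q = (1/7)/(5/18) = 18/35.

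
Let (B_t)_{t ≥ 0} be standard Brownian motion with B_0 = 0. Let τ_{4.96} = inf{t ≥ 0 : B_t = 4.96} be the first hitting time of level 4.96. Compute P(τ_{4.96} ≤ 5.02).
P(τ_{4.96} ≤ 5.02) = 2(1 − Φ(4.96/√5.02)) = 2(1 − Φ(2.2138)) ≈ 0.0268

By the reflection principle for standard BM, P(τ_b ≤ t) = 2 · P(B_t ≥ b). Since B_t ~ N(0, t), P(B_t ≥ 4.96) = 1 − Φ(4.96/√t) = 1 − Φ(4.96/√5.02) = 1 − Φ(2.2138) ≈ 0.01342. Doubling: P(τ_{4.96} ≤ 5.02) ≈ 2 · 0.01342 = 0.02684 ≈ 0.0268.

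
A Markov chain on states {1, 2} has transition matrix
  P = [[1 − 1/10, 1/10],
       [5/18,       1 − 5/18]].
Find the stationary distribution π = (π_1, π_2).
π_1 = 25/34, π_2 = 9/34

Solve πP = π with π_1 + π_2 = 1. From πP = π: π_1 · (1 − 1/10) + π_2 · 5/18 = π_1 ⇒ π_2 · 5/18 = π_1 · 1/10 ⇒ π_2/π_1 = (1/10)/(5/18) = 9/25. Together with π_1 + π_2 = 1:
  π_1 = (5/18)/(1/10 + 5/18) = (5/18)/(17/45) = 25/34,
  π_2 = (1/10)/(1/10 + 5/18) = (1/10)/(17/45) = 9/34.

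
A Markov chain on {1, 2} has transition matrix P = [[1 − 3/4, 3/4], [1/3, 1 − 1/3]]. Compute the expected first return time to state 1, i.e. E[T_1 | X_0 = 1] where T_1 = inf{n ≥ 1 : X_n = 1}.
E[T_1 | X_0 = 1] = 1/π_1 = 13/4

For an irreducible recurrent Markov chain with stationary distribution π, E[T_i | X_0 = i] = 1/π_i (Kac's formula). Here π_1 = (1/3)/(3/4 + 1/3) = (1/3)/(13/12) = 4/13, so E[T_1 | X_0 = 1] = 1/π_1 = (3/4 + 1/3)/(1/3) = (13/12)/(1/3) = 13/4.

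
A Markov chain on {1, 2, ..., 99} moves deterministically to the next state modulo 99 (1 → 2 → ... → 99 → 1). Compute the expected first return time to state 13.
E[T_13 | X_0 = 13] = 99

The chain cycles deterministically, so starting at state 13 it returns in exactly 99 steps. Equivalently, the stationary distribution is uniform π_j = 1/99 for every state j, so by Kac's formula E[T_13] = 1/π_13 = 99.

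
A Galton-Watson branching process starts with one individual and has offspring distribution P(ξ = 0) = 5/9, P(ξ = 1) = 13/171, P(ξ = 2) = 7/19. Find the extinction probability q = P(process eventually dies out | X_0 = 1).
q = 1

Mean offspring μ = 0·5/9 + 1·13/171 + 2·7/19 = 139/171 ≤ 1. For μ ≤ 1 with offspring not concentrated at 1, the Galton-Watson process goes extinct almost surely, so q = 1.
(Algebraic check: The pgf is f(s) = 5/9 + 13/171·s + 7/19·s². The extinction probability q is the smallest fixed point of f in [0, 1]. Setting s = f(s):
  7/19·s² + (13/171 − 1)·s + 5/9 = 0
  7/19·s² − (5/9 + 7/19)·s + 5/9 = 0
which factors as (s − 1)·(7/19·s − 5/9) = 0, giving roots s = 1 and s = (5/9)/(7/19) = 95/63. Since 95/63 ≥ 1, the smallest root in [0, 1] is s = 1.)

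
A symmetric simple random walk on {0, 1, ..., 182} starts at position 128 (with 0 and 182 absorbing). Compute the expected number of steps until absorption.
E[τ | X_0 = 128] = 6912

Let v_k = E[τ | X_0 = k]. Boundary: v_0 = v_182 = 0. Recurrence: v_k = 1 + (v_{k-1} + v_{k+1})/2 for 1 ≤ k ≤ 181. The particular solution to v_k − (v_{k-1} + v_{k+1})/2 = 1 is v_k = −k^2. Adding homogeneous solution A + B k and matching boundaries gives v_k = k (182 − k). Substituting k = 128: v_128 = 128 · 54 = 6912.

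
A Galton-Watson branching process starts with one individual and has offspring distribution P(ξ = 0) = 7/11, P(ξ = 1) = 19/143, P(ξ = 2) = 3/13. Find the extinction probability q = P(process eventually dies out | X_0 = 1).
q = 1

Mean offspring μ = 0·7/11 + 1·19/143 + 2·3/13 = 85/143 ≤ 1. For μ ≤ 1 with offspring not concentrated at 1, the Galton-Watson process goes extinct almost surely, so q = 1.
(Algebraic check: The pgf is f(s) = 7/11 + 19/143·s + 3/13·s². The extinction probability q is the smallest fixed point of f in [0, 1]. Setting s = f(s):
  3/13·s² + (19/143 − 1)·s + 7/11 = 0
  3/13·s² − (7/11 + 3/13)·s + 7/11 = 0
which factors as (s − 1)·(3/13·s − 7/11) = 0, giving roots s = 1 and s = (7/11)/(3/13) = 91/33. Since 91/33 ≥ 1, the smallest root in [0, 1] is s = 1.)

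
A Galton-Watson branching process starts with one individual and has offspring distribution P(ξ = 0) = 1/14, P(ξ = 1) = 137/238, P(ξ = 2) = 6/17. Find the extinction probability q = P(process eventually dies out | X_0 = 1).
q = 17/84

The pgf is f(s) = 1/14 + 137/238·s + 6/17·s². The extinction probability q is the smallest fixed point of f in [0, 1]. Setting s = f(s):
  6/17·s² + (137/238 − 1)·s + 1/14 = 0
  6/17·s² − (1/14 + 6/17)·s + 1/14 = 0
which factors as (s − 1)·(6/17·s − 1/14) = 0, giving roots s = 1 and s = (1/14)/(6/17) = 17/84.
Mean offspring μ = 137/238 + 2·6/17 = 305/238 > 1 (supercritical), so q < 1. The extinction probability is the smaller root: q = (1/14)/(6/17) = 17/84.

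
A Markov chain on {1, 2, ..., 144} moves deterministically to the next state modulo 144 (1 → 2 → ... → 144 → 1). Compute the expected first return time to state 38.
E[T_38 | X_0 = 38] = 144

The chain cycles deterministically, so starting at state 38 it returns in exactly 144 steps. Equivalently, the stationary distribution is uniform π_j = 1/144 for every state j, so by Kac's formula E[T_38] = 1/π_38 = 144.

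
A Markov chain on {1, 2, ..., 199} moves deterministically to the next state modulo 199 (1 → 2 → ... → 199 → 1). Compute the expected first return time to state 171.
E[T_171 | X_0 = 171] = 199

The chain cycles deterministically, so starting at state 171 it returns in exactly 199 steps. Equivalently, the stationary distribution is uniform π_j = 1/199 for every state j, so by Kac's formula E[T_171] = 1/π_171 = 199.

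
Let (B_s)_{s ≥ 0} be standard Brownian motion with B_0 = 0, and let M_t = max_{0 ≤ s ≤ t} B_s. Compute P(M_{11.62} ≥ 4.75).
P(M_{11.62} ≥ 4.75) = 2·P(B_{11.62} ≥ 4.75) = 2(1 − Φ(4.75/√11.62)) ≈ 0.1635

By the reflection principle for Brownian motion, P(M_t ≥ a) = 2 · P(B_t ≥ a) for a ≥ 0. Since B_t ~ N(0, t), P(B_t ≥ 4.75) = 1 − Φ(4.75/√t) = 1 − Φ(4.75/√11.62) = 1 − Φ(1.3934). So
  P(M_{11.62} ≥ 4.75) = 2(1 − Φ(1.3934)) ≈ 0.1635.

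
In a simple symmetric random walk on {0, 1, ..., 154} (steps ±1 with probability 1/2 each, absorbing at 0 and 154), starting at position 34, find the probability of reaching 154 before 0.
P(hit 154 before 0) = 34/154 = 17/77

Let u_k = P(hit 154 before 0 | start at k). Then u_0 = 0, u_154 = 1, and u_k = u_{k-1}/2 + u_{k+1}/2 for 1 ≤ k ≤ 153. This harmonic recurrence is solved by u_k = k/154, giving u_34 = 34/154 = 17/77.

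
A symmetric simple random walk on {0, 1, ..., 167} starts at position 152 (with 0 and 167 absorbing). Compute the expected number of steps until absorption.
E[τ | X_0 = 152] = 2280

Let v_k = E[τ | X_0 = k]. Boundary: v_0 = v_167 = 0. Recurrence: v_k = 1 + (v_{k-1} + v_{k+1})/2 for 1 ≤ k ≤ 166. The particular solution to v_k − (v_{k-1} + v_{k+1})/2 = 1 is v_k = −k^2. Adding homogeneous solution A + B k and matching boundaries gives v_k = k (167 − k). Substituting k = 152: v_152 = 152 · 15 = 2280.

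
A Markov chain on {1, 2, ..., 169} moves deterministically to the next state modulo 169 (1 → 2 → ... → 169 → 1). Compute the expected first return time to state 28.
E[T_28 | X_0 = 28] = 169

The chain cycles deterministically, so starting at state 28 it returns in exactly 169 steps. Equivalently, the stationary distribution is uniform π_j = 1/169 for every state j, so by Kac's formula E[T_28] = 1/π_28 = 169.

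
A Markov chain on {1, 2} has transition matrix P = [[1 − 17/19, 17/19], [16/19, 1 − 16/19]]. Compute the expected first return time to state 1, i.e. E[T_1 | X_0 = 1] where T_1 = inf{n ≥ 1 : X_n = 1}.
E[T_1 | X_0 = 1] = 1/π_1 = 33/16

For an irreducible recurrent Markov chain with stationary distribution π, E[T_i | X_0 = i] = 1/π_i (Kac's formula). Here π_1 = (16/19)/(17/19 + 16/19) = (16/19)/(33/19) = 16/33, so E[T_1 | X_0 = 1] = 1/π_1 = (17/19 + 16/19)/(16/19) = (33/19)/(16/19) = 33/16.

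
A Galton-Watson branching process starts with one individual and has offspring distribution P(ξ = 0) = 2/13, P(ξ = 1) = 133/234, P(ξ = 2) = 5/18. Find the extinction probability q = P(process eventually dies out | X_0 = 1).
q = 36/65

The pgf is f(s) = 2/13 + 133/234·s + 5/18·s². The extinction probability q is the smallest fixed point of f in [0, 1]. Setting s = f(s):
  5/18·s² + (133/234 − 1)·s + 2/13 = 0
  5/18·s² − (2/13 + 5/18)·s + 2/13 = 0
which factors as (s − 1)·(5/18·s − 2/13) = 0, giving roots s = 1 and s = (2/13)/(5/18) = 36/65.
Mean offspring μ = 133/234 + 2·5/18 = 263/234 > 1 (supercritical), so q < 1. The extinction probability is the smaller root: q = (2/13)/(5/18) = 36/65.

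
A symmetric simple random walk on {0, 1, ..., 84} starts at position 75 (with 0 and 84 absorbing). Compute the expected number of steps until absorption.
E[τ | X_0 = 75] = 675

Let v_k = E[τ | X_0 = k]. Boundary: v_0 = v_84 = 0. Recurrence: v_k = 1 + (v_{k-1} + v_{k+1})/2 for 1 ≤ k ≤ 83. The particular solution to v_k − (v_{k-1} + v_{k+1})/2 = 1 is v_k = −k^2. Adding homogeneous solution A + B k and matching boundaries gives v_k = k (84 − k). Substituting k = 75: v_75 = 75 · 9 = 675.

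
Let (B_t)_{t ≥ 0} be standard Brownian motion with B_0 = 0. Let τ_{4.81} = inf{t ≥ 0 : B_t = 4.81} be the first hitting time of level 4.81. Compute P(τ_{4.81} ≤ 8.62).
P(τ_{4.81} ≤ 8.62) = 2(1 − Φ(4.81/√8.62)) = 2(1 − Φ(1.6383)) ≈ 0.1014

By the reflection principle for standard BM, P(τ_b ≤ t) = 2 · P(B_t ≥ b). Since B_t ~ N(0, t), P(B_t ≥ 4.81) = 1 − Φ(4.81/√t) = 1 − Φ(4.81/√8.62) = 1 − Φ(1.6383) ≈ 0.05068. Doubling: P(τ_{4.81} ≤ 8.62) ≈ 2 · 0.05068 = 0.10136 ≈ 0.1014.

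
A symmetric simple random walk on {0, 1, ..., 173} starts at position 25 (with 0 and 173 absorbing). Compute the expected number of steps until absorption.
E[τ | X_0 = 25] = 3700

Let v_k = E[τ | X_0 = k]. Boundary: v_0 = v_173 = 0. Recurrence: v_k = 1 + (v_{k-1} + v_{k+1})/2 for 1 ≤ k ≤ 172. The particular solution to v_k − (v_{k-1} + v_{k+1})/2 = 1 is v_k = −k^2. Adding homogeneous solution A + B k and matching boundaries gives v_k = k (173 − k). Substituting k = 25: v_25 = 25 · 148 = 3700.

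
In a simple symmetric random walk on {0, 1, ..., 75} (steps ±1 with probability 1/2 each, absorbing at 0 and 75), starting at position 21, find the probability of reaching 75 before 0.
P(hit 75 before 0) = 21/75 = 7/25

Let u_k = P(hit 75 before 0 | start at k). Then u_0 = 0, u_75 = 1, and u_k = u_{k-1}/2 + u_{k+1}/2 for 1 ≤ k ≤ 74. This harmonic recurrence is solved by u_k = k/75, giving u_21 = 21/75 = 7/25.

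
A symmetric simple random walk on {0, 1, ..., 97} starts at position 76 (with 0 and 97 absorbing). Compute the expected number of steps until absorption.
E[τ | X_0 = 76] = 1596

Let v_k = E[τ | X_0 = k]. Boundary: v_0 = v_97 = 0. Recurrence: v_k = 1 + (v_{k-1} + v_{k+1})/2 for 1 ≤ k ≤ 96. The particular solution to v_k − (v_{k-1} + v_{k+1})/2 = 1 is v_k = −k^2. Adding homogeneous solution A + B k and matching boundaries gives v_k = k (97 − k). Substituting k = 76: v_76 = 76 · 21 = 1596.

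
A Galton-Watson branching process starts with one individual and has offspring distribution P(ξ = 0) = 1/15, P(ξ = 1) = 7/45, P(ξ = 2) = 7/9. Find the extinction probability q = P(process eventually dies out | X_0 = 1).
q = 3/35

The pgf is f(s) = 1/15 + 7/45·s + 7/9·s². The extinction probability q is the smallest fixed point of f in [0, 1]. Setting s = f(s):
  7/9·s² + (7/45 − 1)·s + 1/15 = 0
  7/9·s² − (1/15 + 7/9)·s + 1/15 = 0
which factors as (s − 1)·(7/9·s − 1/15) = 0, giving roots s = 1 and s = (1/15)/(7/9) = 3/35.
Mean offspring μ = 7/45 + 2·7/9 = 77/45 > 1 (supercritical), so q < 1. The extinction probability is the smaller root: q = (1/15)/(7/9) = 3/35.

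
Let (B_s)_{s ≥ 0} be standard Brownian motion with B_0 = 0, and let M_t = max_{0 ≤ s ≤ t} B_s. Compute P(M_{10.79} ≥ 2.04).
P(M_{10.79} ≥ 2.04) = 2·P(B_{10.79} ≥ 2.04) = 2(1 − Φ(2.04/√10.79)) ≈ 0.5346

By the reflection principle for Brownian motion, P(M_t ≥ a) = 2 · P(B_t ≥ a) for a ≥ 0. Since B_t ~ N(0, t), P(B_t ≥ 2.04) = 1 − Φ(2.04/√t) = 1 − Φ(2.04/√10.79) = 1 − Φ(0.6210). So
  P(M_{10.79} ≥ 2.04) = 2(1 − Φ(0.6210)) ≈ 0.5346.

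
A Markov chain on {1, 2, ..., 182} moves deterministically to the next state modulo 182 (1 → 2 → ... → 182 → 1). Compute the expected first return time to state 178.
E[T_178 | X_0 = 178] = 182

The chain cycles deterministically, so starting at state 178 it returns in exactly 182 steps. Equivalently, the stationary distribution is uniform π_j = 1/182 for every state j, so by Kac's formula E[T_178] = 1/π_178 = 182.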